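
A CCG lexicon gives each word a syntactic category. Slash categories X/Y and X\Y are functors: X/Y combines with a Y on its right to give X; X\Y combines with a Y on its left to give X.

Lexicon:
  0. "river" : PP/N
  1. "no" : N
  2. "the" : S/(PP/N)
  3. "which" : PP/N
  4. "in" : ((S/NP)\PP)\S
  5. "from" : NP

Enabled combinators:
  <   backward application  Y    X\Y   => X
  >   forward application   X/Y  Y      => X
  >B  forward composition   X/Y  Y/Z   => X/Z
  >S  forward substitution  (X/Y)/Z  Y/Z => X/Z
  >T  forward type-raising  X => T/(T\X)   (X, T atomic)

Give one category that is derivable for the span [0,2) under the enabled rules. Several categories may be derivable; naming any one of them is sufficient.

PP

[0,6] S   >
  [0,5] S/NP   <
    [0,2] PP   >
      [0,1] "river" : PP/N
      [1,2] "no" : N
    [2,5] (S/NP)\PP   <
      [2,4] S   >
        [2,3] "the" : S/(PP/N)
        [3,4] "which" : PP/N
      [4,5] "in" : ((S/NP)\PP)\S
  [5,6] "from" : NP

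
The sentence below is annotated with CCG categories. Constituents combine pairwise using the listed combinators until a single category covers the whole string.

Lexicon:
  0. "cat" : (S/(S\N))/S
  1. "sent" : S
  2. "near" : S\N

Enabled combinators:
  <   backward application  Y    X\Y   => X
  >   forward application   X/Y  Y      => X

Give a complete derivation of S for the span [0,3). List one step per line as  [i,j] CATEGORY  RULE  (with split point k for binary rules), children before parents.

[0,3] S   >
  [0,2] S/(S\N)   >
    [0,1] "cat" : (S/(S\N))/S
    [1,2] "sent" : S
  [2,3] "near" : S\N

[0,1] (S/(S\N))/S  lex  "cat"
[1,2] S  lex  "sent"
[0,2] S/(S\N)  >  k=1
[2,3] S\N  lex  "near"
[0,3] S  >  k=2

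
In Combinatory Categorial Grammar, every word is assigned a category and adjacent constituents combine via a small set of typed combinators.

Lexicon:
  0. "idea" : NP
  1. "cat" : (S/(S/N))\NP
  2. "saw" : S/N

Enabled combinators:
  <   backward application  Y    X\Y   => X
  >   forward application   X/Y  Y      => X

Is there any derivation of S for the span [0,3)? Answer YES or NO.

[0,3] S   >
  [0,2] S/(S/N)   <
    [0,1] "idea" : NP
    [1,2] "cat" : (S/(S/N))\NP
  [2,3] "saw" : S/N

YES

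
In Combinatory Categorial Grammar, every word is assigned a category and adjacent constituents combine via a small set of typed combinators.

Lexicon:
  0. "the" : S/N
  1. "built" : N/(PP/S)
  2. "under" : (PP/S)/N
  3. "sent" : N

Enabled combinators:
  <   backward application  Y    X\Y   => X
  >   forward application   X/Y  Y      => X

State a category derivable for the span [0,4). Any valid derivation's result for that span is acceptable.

S

[0,4] S   >
  [0,1] "the" : S/N
  [1,4] N   >
    [1,2] "built" : N/(PP/S)
    [2,4] PP/S   >
      [2,3] "under" : (PP/S)/N
      [3,4] "sent" : N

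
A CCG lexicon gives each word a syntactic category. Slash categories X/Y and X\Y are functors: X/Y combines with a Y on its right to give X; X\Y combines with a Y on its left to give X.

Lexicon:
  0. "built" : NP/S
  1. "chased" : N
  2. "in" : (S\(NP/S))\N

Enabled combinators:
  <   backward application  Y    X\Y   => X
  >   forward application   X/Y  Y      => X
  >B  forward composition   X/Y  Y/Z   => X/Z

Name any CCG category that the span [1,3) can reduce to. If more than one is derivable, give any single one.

[0,3] S   <
  [0,1] "built" : NP/S
  [1,3] S\(NP/S)   <
    [1,2] "chased" : N
    [2,3] "in" : (S\(NP/S))\N

S\(NP/S)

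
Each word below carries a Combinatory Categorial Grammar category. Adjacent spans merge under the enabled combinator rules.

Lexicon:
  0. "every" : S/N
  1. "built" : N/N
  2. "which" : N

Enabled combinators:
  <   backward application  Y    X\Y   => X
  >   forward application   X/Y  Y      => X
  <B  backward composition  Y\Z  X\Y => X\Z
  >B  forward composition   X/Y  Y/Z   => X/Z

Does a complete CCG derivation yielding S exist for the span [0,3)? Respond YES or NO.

[0,3] S   >
  [0,2] S/N   >B
    [0,1] "every" : S/N
    [1,2] "built" : N/N
  [2,3] "which" : N

YES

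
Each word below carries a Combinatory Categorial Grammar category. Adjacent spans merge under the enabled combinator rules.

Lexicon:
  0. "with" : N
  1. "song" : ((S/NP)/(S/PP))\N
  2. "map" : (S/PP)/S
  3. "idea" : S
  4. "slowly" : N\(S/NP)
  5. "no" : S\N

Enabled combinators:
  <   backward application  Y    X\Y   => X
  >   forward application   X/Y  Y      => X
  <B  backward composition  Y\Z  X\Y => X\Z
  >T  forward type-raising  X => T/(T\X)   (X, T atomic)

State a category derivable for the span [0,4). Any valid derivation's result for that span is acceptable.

S/NP

[0,6] S   <
  [0,5] N   <
    [0,4] S/NP   >
      [0,2] (S/NP)/(S/PP)   <
        [0,1] "with" : N
        [1,2] "song" : ((S/NP)/(S/PP))\N
      [2,4] S/PP   >
        [2,3] "map" : (S/PP)/S
        [3,4] "idea" : S
    [4,5] "slowly" : N\(S/NP)
  [5,6] "no" : S\N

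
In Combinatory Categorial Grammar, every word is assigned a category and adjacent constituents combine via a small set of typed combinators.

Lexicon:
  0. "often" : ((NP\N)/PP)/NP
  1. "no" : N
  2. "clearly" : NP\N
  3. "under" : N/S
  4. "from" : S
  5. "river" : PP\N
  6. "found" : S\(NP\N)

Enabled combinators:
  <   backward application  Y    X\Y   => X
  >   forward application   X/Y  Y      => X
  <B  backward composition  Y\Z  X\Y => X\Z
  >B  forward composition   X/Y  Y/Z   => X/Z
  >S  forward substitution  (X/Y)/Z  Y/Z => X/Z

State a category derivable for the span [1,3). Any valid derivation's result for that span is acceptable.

[0,7] S   <
  [0,6] NP\N   >
    [0,3] (NP\N)/PP   >
      [0,1] "often" : ((NP\N)/PP)/NP
      [1,3] NP   <
        [1,2] "no" : N
        [2,3] "clearly" : NP\N
    [3,6] PP   <
      [3,5] N   >
        [3,4] "under" : N/S
        [4,5] "from" : S
      [5,6] "river" : PP\N
  [6,7] "found" : S\(NP\N)

NP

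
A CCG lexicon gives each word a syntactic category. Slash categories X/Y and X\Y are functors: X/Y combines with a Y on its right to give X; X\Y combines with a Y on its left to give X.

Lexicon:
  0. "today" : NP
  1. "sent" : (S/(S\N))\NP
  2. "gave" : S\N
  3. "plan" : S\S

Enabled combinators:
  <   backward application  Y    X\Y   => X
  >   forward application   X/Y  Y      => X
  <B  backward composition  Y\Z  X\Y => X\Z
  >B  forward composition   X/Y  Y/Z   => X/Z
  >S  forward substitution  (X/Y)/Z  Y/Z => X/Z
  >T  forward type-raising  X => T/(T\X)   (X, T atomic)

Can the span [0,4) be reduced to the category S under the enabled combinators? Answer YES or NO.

[0,4] S   >
  [0,2] S/(S\N)   <
    [0,1] "today" : NP
    [1,2] "sent" : (S/(S\N))\NP
  [2,4] S\N   <B
    [2,3] "gave" : S\N
    [3,4] "plan" : S\S

YES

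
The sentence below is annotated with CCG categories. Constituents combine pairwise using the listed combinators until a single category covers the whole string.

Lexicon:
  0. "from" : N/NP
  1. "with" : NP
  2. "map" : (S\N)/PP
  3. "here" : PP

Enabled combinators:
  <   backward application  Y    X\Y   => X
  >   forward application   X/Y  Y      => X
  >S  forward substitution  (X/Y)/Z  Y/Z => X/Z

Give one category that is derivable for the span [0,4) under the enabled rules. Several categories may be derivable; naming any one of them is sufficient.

[0,4] S   <
  [0,2] N   >
    [0,1] "from" : N/NP
    [1,2] "with" : NP
  [2,4] S\N   >
    [2,3] "map" : (S\N)/PP
    [3,4] "here" : PP

S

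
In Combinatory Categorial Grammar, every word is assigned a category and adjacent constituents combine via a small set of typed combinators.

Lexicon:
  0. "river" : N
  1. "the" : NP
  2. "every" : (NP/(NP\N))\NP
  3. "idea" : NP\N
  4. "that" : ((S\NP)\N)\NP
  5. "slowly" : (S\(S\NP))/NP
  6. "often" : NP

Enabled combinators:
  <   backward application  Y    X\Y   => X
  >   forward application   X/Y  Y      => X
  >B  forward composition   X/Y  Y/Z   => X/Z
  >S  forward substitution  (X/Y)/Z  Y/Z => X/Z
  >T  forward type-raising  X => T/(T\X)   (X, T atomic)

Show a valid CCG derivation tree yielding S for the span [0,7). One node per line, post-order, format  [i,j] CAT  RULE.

[0,1] N  lex  "river"
[1,2] NP  lex  "the"
[2,3] (NP/(NP\N))\NP  lex  "every"
[1,3] NP/(NP\N)  <  k=2
[3,4] NP\N  lex  "idea"
[1,4] NP  >  k=3
[4,5] ((S\NP)\N)\NP  lex  "that"
[1,5] (S\NP)\N  <  k=4
[0,5] S\NP  <  k=1
[5,6] (S\(S\NP))/NP  lex  "slowly"
[6,7] NP  lex  "often"
[5,7] S\(S\NP)  >  k=6
[0,7] S  <  k=5

[0,7] S   <
  [0,5] S\NP   <
    [0,1] "river" : N
    [1,5] (S\NP)\N   <
      [1,4] NP   >
        [1,3] NP/(NP\N)   <
          [1,2] "the" : NP
          [2,3] "every" : (NP/(NP\N))\NP
        [3,4] "idea" : NP\N
      [4,5] "that" : ((S\NP)\N)\NP
  [5,7] S\(S\NP)   >
    [5,6] "slowly" : (S\(S\NP))/NP
    [6,7] "often" : NP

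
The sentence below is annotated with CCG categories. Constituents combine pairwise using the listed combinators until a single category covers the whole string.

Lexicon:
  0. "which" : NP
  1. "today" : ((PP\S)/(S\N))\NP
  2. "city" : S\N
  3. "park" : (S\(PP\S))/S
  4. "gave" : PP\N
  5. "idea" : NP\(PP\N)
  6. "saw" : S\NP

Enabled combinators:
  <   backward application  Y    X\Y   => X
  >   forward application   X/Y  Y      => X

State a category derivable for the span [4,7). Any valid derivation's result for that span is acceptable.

S

[0,7] S   <
  [0,3] PP\S   >
    [0,2] (PP\S)/(S\N)   <
      [0,1] "which" : NP
      [1,2] "today" : ((PP\S)/(S\N))\NP
    [2,3] "city" : S\N
  [3,7] S\(PP\S)   >
    [3,4] "park" : (S\(PP\S))/S
    [4,7] S   <
      [4,6] NP   <
        [4,5] "gave" : PP\N
        [5,6] "idea" : NP\(PP\N)
      [6,7] "saw" : S\NP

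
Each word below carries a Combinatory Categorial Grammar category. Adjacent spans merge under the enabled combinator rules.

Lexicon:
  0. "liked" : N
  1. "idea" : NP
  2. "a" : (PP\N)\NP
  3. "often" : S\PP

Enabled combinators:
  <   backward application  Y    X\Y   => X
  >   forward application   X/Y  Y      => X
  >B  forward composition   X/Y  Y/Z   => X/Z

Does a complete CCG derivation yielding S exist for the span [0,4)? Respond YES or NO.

[0,4] S   <
  [0,3] PP   <
    [0,1] "liked" : N
    [1,3] PP\N   <
      [1,2] "idea" : NP
      [2,3] "a" : (PP\N)\NP
  [3,4] "often" : S\PP

YES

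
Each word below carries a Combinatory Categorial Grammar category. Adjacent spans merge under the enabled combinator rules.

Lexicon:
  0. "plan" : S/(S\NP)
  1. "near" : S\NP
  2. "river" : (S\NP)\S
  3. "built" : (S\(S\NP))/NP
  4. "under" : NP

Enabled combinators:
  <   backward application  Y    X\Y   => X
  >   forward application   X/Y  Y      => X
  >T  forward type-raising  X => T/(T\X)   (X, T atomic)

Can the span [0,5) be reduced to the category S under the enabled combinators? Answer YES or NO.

YES

[0,5] S   <
  [0,3] S\NP   <
    [0,2] S   >
      [0,1] "plan" : S/(S\NP)
      [1,2] "near" : S\NP
    [2,3] "river" : (S\NP)\S
  [3,5] S\(S\NP)   >
    [3,4] "built" : (S\(S\NP))/NP
    [4,5] "under" : NP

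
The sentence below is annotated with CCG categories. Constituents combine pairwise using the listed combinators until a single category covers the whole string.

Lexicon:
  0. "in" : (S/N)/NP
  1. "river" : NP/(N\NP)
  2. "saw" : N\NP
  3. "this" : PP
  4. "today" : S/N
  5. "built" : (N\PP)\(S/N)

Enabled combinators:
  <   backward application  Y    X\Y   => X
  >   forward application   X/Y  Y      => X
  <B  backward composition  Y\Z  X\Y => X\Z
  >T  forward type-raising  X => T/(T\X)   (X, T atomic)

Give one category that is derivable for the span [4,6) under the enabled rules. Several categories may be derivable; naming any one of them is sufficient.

[0,6] S   >
  [0,3] S/N   >
    [0,1] "in" : (S/N)/NP
    [1,3] NP   >
      [1,2] "river" : NP/(N\NP)
      [2,3] "saw" : N\NP
  [3,6] N   >
    [3,4] N/(N\PP)   >T
      [3,4] "this" : PP
    [4,6] N\PP   <
      [4,5] "today" : S/N
      [5,6] "built" : (N\PP)\(S/N)

N\PP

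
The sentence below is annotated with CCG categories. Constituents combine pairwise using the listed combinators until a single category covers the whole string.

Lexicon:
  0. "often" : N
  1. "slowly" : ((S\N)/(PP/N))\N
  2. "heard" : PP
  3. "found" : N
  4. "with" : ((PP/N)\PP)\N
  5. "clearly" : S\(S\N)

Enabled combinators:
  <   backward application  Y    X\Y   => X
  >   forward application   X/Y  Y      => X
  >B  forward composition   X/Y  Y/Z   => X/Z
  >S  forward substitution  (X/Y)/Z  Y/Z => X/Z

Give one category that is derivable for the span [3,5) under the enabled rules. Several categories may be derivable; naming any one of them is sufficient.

[0,6] S   <
  [0,5] S\N   >
    [0,2] (S\N)/(PP/N)   <
      [0,1] "often" : N
      [1,2] "slowly" : ((S\N)/(PP/N))\N
    [2,5] PP/N   <
      [2,3] "heard" : PP
      [3,5] (PP/N)\PP   <
        [3,4] "found" : N
        [4,5] "with" : ((PP/N)\PP)\N
  [5,6] "clearly" : S\(S\N)

(PP/N)\PP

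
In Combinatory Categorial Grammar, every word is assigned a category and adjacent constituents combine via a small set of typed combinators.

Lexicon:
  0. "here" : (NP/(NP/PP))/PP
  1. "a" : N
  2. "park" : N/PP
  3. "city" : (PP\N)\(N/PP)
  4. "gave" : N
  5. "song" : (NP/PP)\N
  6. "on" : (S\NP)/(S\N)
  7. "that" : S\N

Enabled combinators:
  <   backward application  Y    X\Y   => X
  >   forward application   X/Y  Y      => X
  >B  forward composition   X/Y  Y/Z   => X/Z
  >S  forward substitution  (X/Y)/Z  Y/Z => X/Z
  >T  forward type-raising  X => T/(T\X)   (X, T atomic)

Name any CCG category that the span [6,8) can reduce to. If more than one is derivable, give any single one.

S\NP

[0,8] S   <
  [0,6] NP   >
    [0,4] NP/(NP/PP)   >
      [0,1] "here" : (NP/(NP/PP))/PP
      [1,4] PP   >
        [1,2] PP/(PP\N)   >T
          [1,2] "a" : N
        [2,4] PP\N   <
          [2,3] "park" : N/PP
          [3,4] "city" : (PP\N)\(N/PP)
    [4,6] NP/PP   <
      [4,5] "gave" : N
      [5,6] "song" : (NP/PP)\N
  [6,8] S\NP   >
    [6,7] "on" : (S\NP)/(S\N)
    [7,8] "that" : S\N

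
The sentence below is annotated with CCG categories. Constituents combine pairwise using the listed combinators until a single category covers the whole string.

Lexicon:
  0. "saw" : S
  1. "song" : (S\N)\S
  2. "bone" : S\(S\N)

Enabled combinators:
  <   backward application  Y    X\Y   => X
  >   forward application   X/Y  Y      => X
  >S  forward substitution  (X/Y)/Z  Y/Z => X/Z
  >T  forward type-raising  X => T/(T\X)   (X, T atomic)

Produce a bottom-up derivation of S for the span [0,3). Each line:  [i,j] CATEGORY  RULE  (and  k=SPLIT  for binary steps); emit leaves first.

[0,1] S  lex  "saw"
[1,2] (S\N)\S  lex  "song"
[0,2] S\N  <  k=1
[2,3] S\(S\N)  lex  "bone"
[0,3] S  <  k=2

[0,3] S   <
  [0,2] S\N   <
    [0,1] "saw" : S
    [1,2] "song" : (S\N)\S
  [2,3] "bone" : S\(S\N)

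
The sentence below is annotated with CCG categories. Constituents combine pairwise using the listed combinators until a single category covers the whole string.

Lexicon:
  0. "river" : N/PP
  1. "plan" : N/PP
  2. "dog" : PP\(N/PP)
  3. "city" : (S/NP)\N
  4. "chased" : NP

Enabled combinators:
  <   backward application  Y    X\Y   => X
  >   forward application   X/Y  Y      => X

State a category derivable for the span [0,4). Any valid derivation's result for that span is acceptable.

[0,5] S   >
  [0,4] S/NP   <
    [0,3] N   >
      [0,1] "river" : N/PP
      [1,3] PP   <
        [1,2] "plan" : N/PP
        [2,3] "dog" : PP\(N/PP)
    [3,4] "city" : (S/NP)\N
  [4,5] "chased" : NP

S/NP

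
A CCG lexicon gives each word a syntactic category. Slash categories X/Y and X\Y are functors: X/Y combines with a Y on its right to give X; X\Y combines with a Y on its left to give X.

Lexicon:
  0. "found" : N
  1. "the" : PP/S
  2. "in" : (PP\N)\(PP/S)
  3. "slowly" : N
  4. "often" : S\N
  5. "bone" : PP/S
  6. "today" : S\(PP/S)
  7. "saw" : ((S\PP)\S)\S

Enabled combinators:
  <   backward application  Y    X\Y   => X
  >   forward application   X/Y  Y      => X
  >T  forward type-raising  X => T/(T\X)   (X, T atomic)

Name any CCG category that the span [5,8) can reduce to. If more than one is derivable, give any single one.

(S\PP)\S

[0,8] S   <
  [0,3] PP   >
    [0,1] PP/(PP\N)   >T
      [0,1] "found" : N
    [1,3] PP\N   <
      [1,2] "the" : PP/S
      [2,3] "in" : (PP\N)\(PP/S)
  [3,8] S\PP   <
    [3,5] S   >
      [3,4] S/(S\N)   >T
        [3,4] "slowly" : N
      [4,5] "often" : S\N
    [5,8] (S\PP)\S   <
      [5,7] S   <
        [5,6] "bone" : PP/S
        [6,7] "today" : S\(PP/S)
      [7,8] "saw" : ((S\PP)\S)\S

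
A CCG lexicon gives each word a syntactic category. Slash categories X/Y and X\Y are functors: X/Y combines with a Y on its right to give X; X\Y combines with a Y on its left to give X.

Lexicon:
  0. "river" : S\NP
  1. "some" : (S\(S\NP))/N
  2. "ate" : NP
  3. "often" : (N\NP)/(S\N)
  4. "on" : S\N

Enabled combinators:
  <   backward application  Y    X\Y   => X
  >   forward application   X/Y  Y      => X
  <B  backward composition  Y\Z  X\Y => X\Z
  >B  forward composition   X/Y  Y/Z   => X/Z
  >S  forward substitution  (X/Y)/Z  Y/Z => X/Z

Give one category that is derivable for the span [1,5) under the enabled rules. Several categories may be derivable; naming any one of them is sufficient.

S\(S\NP)

[0,5] S   <
  [0,1] "river" : S\NP
  [1,5] S\(S\NP)   >
    [1,2] "some" : (S\(S\NP))/N
    [2,5] N   <
      [2,3] "ate" : NP
      [3,5] N\NP   >
        [3,4] "often" : (N\NP)/(S\N)
        [4,5] "on" : S\N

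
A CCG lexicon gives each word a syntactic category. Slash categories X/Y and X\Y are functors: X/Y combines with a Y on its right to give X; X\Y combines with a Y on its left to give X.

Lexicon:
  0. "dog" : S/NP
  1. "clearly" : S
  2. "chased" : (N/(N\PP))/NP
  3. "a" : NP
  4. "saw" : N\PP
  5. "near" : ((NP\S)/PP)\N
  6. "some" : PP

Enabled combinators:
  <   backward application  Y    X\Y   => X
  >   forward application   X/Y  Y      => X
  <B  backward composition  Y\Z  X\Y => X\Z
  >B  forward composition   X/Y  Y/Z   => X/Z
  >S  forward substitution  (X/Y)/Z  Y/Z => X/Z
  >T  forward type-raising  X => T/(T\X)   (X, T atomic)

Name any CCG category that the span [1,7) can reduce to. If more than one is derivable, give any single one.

[0,7] S   >
  [0,1] "dog" : S/NP
  [1,7] NP   <
    [1,2] "clearly" : S
    [2,7] NP\S   >
      [2,6] (NP\S)/PP   <
        [2,5] N   >
          [2,4] N/(N\PP)   >
            [2,3] "chased" : (N/(N\PP))/NP
            [3,4] "a" : NP
          [4,5] "saw" : N\PP
        [5,6] "near" : ((NP\S)/PP)\N
      [6,7] "some" : PP

NP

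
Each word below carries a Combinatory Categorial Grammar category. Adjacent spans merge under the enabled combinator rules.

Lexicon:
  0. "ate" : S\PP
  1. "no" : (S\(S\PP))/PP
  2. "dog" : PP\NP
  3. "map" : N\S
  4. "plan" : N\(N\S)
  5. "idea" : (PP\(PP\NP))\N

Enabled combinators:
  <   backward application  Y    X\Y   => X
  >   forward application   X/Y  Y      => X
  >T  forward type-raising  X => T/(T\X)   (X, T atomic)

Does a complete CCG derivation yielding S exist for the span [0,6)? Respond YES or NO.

[0,6] S   <
  [0,1] "ate" : S\PP
  [1,6] S\(S\PP)   >
    [1,2] "no" : (S\(S\PP))/PP
    [2,6] PP   <
      [2,3] "dog" : PP\NP
      [3,6] PP\(PP\NP)   <
        [3,5] N   <
          [3,4] "map" : N\S
          [4,5] "plan" : N\(N\S)
        [5,6] "idea" : (PP\(PP\NP))\N

YES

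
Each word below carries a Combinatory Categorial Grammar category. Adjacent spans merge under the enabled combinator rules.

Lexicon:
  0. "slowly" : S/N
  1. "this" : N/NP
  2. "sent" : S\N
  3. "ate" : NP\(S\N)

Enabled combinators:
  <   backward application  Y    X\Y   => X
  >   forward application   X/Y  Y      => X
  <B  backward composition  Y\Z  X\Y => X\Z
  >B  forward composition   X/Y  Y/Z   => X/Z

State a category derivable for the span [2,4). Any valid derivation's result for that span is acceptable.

NP

[0,4] S   >
  [0,1] "slowly" : S/N
  [1,4] N   >
    [1,2] "this" : N/NP
    [2,4] NP   <
      [2,3] "sent" : S\N
      [3,4] "ate" : NP\(S\N)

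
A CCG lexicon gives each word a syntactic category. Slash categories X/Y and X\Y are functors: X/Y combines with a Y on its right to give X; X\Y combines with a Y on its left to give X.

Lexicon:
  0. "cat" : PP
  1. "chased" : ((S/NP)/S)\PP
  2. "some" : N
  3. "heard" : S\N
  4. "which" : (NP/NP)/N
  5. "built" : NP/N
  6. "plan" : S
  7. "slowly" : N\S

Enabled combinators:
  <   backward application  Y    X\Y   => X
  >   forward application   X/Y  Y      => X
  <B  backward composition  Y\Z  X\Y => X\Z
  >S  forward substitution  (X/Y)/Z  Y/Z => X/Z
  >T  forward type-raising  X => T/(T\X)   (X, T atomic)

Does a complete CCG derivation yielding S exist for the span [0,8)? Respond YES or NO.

[0,8] S   >
  [0,4] S/NP   >
    [0,2] (S/NP)/S   <
      [0,1] "cat" : PP
      [1,2] "chased" : ((S/NP)/S)\PP
    [2,4] S   >
      [2,3] S/(S\N)   >T
        [2,3] "some" : N
      [3,4] "heard" : S\N
  [4,8] NP   >
    [4,6] NP/N   >S
      [4,5] "which" : (NP/NP)/N
      [5,6] "built" : NP/N
    [6,8] N   >
      [6,7] N/(N\S)   >T
        [6,7] "plan" : S
      [7,8] "slowly" : N\S

YES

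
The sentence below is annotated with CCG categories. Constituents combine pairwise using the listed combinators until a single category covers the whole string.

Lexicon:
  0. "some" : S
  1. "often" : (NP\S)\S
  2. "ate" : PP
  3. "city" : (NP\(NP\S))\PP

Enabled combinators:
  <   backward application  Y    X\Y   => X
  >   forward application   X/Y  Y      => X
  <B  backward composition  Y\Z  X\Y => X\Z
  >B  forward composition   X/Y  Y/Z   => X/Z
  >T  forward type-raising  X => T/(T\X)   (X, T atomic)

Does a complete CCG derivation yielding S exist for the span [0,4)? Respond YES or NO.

NO

S (NP\S)\S PP (NP\(NP\S))\PP
CKY chart[0,4] = {N/(N\NP), NP, NP/(NP\NP), PP/(PP\NP), S/(S\NP)}; S ∉ chart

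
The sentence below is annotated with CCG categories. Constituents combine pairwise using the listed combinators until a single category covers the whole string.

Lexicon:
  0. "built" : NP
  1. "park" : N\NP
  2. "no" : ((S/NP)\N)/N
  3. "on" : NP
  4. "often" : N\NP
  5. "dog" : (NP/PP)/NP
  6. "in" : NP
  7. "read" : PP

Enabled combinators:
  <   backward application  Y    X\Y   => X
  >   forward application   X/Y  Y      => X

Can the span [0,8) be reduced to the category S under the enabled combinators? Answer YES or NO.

[0,8] S   >
  [0,5] S/NP   <
    [0,2] N   <
      [0,1] "built" : NP
      [1,2] "park" : N\NP
    [2,5] (S/NP)\N   >
      [2,3] "no" : ((S/NP)\N)/N
      [3,5] N   <
        [3,4] "on" : NP
        [4,5] "often" : N\NP
  [5,8] NP   >
    [5,7] NP/PP   >
      [5,6] "dog" : (NP/PP)/NP
      [6,7] "in" : NP
    [7,8] "read" : PP

YES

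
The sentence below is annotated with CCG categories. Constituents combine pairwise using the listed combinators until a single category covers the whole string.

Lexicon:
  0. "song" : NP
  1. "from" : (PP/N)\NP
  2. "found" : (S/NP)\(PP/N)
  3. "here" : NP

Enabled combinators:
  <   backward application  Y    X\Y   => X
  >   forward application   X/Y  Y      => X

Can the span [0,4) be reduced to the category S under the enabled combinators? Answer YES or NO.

[0,4] S   >
  [0,3] S/NP   <
    [0,2] PP/N   <
      [0,1] "song" : NP
      [1,2] "from" : (PP/N)\NP
    [2,3] "found" : (S/NP)\(PP/N)
  [3,4] "here" : NP

YES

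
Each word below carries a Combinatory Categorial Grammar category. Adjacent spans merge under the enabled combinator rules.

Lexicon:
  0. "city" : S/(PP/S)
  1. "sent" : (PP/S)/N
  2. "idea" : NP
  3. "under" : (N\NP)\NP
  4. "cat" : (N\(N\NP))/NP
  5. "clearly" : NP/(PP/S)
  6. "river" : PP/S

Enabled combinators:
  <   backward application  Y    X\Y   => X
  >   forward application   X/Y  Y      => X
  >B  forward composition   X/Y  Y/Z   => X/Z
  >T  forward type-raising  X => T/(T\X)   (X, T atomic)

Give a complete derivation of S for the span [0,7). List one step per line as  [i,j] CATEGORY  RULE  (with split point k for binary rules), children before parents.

[0,1] S/(PP/S)  lex  "city"
[1,2] (PP/S)/N  lex  "sent"
[0,2] S/N  >B  k=1
[2,3] NP  lex  "idea"
[3,4] (N\NP)\NP  lex  "under"
[2,4] N\NP  <  k=3
[4,5] (N\(N\NP))/NP  lex  "cat"
[5,6] NP/(PP/S)  lex  "clearly"
[6,7] PP/S  lex  "river"
[5,7] NP  >  k=6
[4,7] N\(N\NP)  >  k=5
[2,7] N  <  k=4
[0,7] S  >  k=2

[0,7] S   >
  [0,2] S/N   >B
    [0,1] "city" : S/(PP/S)
    [1,2] "sent" : (PP/S)/N
  [2,7] N   <
    [2,4] N\NP   <
      [2,3] "idea" : NP
      [3,4] "under" : (N\NP)\NP
    [4,7] N\(N\NP)   >
      [4,5] "cat" : (N\(N\NP))/NP
      [5,7] NP   >
        [5,6] "clearly" : NP/(PP/S)
        [6,7] "river" : PP/S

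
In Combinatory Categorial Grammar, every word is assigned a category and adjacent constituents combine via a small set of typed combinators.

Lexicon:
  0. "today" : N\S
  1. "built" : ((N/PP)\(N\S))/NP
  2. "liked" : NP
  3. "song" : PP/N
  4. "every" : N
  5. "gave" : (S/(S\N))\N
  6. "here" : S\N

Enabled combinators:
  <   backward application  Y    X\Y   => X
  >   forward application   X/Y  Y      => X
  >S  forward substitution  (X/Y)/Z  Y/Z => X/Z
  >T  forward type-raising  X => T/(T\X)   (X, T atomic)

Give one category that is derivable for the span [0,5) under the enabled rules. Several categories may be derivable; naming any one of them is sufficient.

[0,7] S   >
  [0,6] S/(S\N)   <
    [0,5] N   >
      [0,3] N/PP   <
        [0,1] "today" : N\S
        [1,3] (N/PP)\(N\S)   >
          [1,2] "built" : ((N/PP)\(N\S))/NP
          [2,3] "liked" : NP
      [3,5] PP   >
        [3,4] "song" : PP/N
        [4,5] "every" : N
    [5,6] "gave" : (S/(S\N))\N
  [6,7] "here" : S\N

N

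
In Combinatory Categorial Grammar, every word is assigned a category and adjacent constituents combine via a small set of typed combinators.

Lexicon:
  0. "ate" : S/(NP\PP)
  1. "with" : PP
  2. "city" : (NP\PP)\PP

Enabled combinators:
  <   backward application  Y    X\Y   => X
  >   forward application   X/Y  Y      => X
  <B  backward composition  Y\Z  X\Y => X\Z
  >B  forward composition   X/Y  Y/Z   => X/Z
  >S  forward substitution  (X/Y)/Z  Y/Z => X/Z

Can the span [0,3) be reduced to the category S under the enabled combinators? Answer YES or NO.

YES

[0,3] S   >
  [0,1] "ate" : S/(NP\PP)
  [1,3] NP\PP   <
    [1,2] "with" : PP
    [2,3] "city" : (NP\PP)\PP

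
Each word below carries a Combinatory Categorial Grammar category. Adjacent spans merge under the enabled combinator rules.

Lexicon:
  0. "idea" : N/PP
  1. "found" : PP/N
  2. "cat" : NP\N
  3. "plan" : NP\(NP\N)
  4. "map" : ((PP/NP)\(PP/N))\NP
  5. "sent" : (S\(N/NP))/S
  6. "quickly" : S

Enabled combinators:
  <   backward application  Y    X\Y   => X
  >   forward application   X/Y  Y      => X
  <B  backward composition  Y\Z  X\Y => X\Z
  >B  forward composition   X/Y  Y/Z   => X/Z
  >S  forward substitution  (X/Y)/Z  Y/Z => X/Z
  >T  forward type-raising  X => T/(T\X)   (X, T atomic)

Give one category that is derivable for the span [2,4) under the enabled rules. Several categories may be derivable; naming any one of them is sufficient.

[0,7] S   <
  [0,5] N/NP   >B
    [0,1] "idea" : N/PP
    [1,5] PP/NP   <
      [1,2] "found" : PP/N
      [2,5] (PP/NP)\(PP/N)   <
        [2,4] NP   <
          [2,3] "cat" : NP\N
          [3,4] "plan" : NP\(NP\N)
        [4,5] "map" : ((PP/NP)\(PP/N))\NP
  [5,7] S\(N/NP)   >
    [5,6] "sent" : (S\(N/NP))/S
    [6,7] "quickly" : S

NP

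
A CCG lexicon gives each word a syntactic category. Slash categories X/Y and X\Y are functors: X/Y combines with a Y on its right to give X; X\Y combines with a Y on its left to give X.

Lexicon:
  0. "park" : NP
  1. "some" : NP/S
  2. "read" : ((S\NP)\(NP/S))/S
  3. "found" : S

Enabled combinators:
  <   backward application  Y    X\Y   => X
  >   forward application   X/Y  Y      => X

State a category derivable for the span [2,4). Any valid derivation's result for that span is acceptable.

[0,4] S   <
  [0,1] "park" : NP
  [1,4] S\NP   <
    [1,2] "some" : NP/S
    [2,4] (S\NP)\(NP/S)   >
      [2,3] "read" : ((S\NP)\(NP/S))/S
      [3,4] "found" : S

(S\NP)\(NP/S)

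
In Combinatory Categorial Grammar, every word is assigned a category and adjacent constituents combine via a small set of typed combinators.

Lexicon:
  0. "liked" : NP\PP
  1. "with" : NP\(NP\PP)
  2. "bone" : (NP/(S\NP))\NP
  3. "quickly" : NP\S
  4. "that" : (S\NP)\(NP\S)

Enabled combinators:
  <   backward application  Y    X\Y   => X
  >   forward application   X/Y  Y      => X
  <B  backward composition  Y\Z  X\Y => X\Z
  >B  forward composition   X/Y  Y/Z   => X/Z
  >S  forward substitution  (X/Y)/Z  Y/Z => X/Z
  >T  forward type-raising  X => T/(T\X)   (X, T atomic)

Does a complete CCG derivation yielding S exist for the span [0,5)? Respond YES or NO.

NP\PP NP\(NP\PP) (NP/(S\NP))\NP NP\S (S\NP)\(NP\S)
CKY chart[0,5] = {N/(N\NP), NP, NP/(NP\NP), PP/(PP\NP), S/(S\NP)}; S ∉ chart

NO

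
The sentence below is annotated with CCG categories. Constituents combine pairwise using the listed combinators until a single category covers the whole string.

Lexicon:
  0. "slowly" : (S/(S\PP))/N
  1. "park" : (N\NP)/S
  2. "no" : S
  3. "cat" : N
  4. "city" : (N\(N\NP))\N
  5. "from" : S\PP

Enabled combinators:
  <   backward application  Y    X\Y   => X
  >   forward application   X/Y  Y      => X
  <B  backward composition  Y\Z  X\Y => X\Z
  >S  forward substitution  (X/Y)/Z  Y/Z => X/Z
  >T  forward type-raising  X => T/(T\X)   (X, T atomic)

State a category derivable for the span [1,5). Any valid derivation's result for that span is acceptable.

[0,6] S   >
  [0,5] S/(S\PP)   >
    [0,1] "slowly" : (S/(S\PP))/N
    [1,5] N   <
      [1,3] N\NP   >
        [1,2] "park" : (N\NP)/S
        [2,3] "no" : S
      [3,5] N\(N\NP)   <
        [3,4] "cat" : N
        [4,5] "city" : (N\(N\NP))\N
  [5,6] "from" : S\PP

N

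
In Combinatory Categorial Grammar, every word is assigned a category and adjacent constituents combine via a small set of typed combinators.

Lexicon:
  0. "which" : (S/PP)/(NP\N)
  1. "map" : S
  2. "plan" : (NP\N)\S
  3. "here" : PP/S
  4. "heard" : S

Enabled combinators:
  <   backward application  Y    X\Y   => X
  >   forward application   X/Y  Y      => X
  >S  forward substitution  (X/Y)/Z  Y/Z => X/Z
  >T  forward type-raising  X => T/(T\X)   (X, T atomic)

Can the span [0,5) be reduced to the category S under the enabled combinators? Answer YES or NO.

[0,5] S   >
  [0,3] S/PP   >
    [0,1] "which" : (S/PP)/(NP\N)
    [1,3] NP\N   <
      [1,2] "map" : S
      [2,3] "plan" : (NP\N)\S
  [3,5] PP   >
    [3,4] "here" : PP/S
    [4,5] "heard" : S

YES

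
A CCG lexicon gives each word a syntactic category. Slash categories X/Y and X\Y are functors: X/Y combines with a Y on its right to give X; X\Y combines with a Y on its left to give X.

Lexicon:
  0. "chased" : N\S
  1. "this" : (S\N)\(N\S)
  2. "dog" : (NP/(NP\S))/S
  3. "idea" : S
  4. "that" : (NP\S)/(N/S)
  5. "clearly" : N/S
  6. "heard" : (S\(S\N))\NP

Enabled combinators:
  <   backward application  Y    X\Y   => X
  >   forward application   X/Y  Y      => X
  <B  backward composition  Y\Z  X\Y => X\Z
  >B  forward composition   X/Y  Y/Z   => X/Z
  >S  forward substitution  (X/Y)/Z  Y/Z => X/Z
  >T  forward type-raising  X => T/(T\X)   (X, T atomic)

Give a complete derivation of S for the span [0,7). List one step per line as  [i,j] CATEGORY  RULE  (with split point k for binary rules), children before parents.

[0,1] N\S  lex  "chased"
[1,2] (S\N)\(N\S)  lex  "this"
[0,2] S\N  <  k=1
[2,3] (NP/(NP\S))/S  lex  "dog"
[3,4] S  lex  "idea"
[2,4] NP/(NP\S)  >  k=3
[4,5] (NP\S)/(N/S)  lex  "that"
[5,6] N/S  lex  "clearly"
[4,6] NP\S  >  k=5
[2,6] NP  >  k=4
[6,7] (S\(S\N))\NP  lex  "heard"
[2,7] S\(S\N)  <  k=6
[0,7] S  <  k=2

[0,7] S   <
  [0,2] S\N   <
    [0,1] "chased" : N\S
    [1,2] "this" : (S\N)\(N\S)
  [2,7] S\(S\N)   <
    [2,6] NP   >
      [2,4] NP/(NP\S)   >
        [2,3] "dog" : (NP/(NP\S))/S
        [3,4] "idea" : S
      [4,6] NP\S   >
        [4,5] "that" : (NP\S)/(N/S)
        [5,6] "clearly" : N/S
    [6,7] "heard" : (S\(S\N))\NP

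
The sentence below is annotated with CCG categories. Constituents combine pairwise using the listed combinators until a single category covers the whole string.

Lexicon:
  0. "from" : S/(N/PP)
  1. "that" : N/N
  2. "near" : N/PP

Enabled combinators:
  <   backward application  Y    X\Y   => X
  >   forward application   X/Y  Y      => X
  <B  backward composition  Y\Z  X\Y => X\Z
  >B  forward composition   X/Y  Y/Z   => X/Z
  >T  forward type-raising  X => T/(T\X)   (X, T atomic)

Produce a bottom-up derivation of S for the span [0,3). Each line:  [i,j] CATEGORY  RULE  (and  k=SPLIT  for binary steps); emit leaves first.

[0,3] S   >
  [0,1] "from" : S/(N/PP)
  [1,3] N/PP   >B
    [1,2] "that" : N/N
    [2,3] "near" : N/PP

[0,1] S/(N/PP)  lex  "from"
[1,2] N/N  lex  "that"
[2,3] N/PP  lex  "near"
[1,3] N/PP  >B  k=2
[0,3] S  >  k=1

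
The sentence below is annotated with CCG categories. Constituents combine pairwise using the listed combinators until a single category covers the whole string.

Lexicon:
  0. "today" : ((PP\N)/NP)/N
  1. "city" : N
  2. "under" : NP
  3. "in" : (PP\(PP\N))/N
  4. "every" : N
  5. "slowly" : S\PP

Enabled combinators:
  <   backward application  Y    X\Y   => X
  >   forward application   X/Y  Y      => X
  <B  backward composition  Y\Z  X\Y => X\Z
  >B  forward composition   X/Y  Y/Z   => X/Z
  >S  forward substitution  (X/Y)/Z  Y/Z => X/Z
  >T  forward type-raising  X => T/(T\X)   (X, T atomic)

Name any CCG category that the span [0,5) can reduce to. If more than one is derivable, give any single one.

[0,6] S   <
  [0,5] PP   <
    [0,3] PP\N   >
      [0,2] (PP\N)/NP   >
        [0,1] "today" : ((PP\N)/NP)/N
        [1,2] "city" : N
      [2,3] "under" : NP
    [3,5] PP\(PP\N)   >
      [3,4] "in" : (PP\(PP\N))/N
      [4,5] "every" : N
  [5,6] "slowly" : S\PP

PP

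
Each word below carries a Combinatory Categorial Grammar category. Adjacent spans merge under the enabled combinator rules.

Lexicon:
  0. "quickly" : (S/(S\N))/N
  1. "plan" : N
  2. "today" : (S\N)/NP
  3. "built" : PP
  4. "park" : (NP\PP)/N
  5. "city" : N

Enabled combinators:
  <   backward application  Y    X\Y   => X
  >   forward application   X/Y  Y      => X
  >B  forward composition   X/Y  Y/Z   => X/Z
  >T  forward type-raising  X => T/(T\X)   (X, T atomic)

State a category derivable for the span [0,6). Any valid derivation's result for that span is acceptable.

S

[0,6] S   >
  [0,2] S/(S\N)   >
    [0,1] "quickly" : (S/(S\N))/N
    [1,2] "plan" : N
  [2,6] S\N   >
    [2,3] "today" : (S\N)/NP
    [3,6] NP   <
      [3,4] "built" : PP
      [4,6] NP\PP   >
        [4,5] "park" : (NP\PP)/N
        [5,6] "city" : N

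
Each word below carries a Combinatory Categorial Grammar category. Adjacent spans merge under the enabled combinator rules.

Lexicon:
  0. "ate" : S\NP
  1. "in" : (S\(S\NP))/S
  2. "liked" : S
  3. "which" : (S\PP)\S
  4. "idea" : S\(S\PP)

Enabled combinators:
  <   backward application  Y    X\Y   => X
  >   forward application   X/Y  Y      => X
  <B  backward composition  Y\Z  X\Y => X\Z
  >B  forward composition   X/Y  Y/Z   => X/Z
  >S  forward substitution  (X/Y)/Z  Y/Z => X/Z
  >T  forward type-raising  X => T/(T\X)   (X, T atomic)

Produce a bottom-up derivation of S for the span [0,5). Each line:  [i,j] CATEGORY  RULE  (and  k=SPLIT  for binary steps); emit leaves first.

[0,5] S   <
  [0,1] "ate" : S\NP
  [1,5] S\(S\NP)   >
    [1,2] "in" : (S\(S\NP))/S
    [2,5] S   <
      [2,4] S\PP   <
        [2,3] "liked" : S
        [3,4] "which" : (S\PP)\S
      [4,5] "idea" : S\(S\PP)

[0,1] S\NP  lex  "ate"
[1,2] (S\(S\NP))/S  lex  "in"
[2,3] S  lex  "liked"
[3,4] (S\PP)\S  lex  "which"
[2,4] S\PP  <  k=3
[4,5] S\(S\PP)  lex  "idea"
[2,5] S  <  k=4
[1,5] S\(S\NP)  >  k=2
[0,5] S  <  k=1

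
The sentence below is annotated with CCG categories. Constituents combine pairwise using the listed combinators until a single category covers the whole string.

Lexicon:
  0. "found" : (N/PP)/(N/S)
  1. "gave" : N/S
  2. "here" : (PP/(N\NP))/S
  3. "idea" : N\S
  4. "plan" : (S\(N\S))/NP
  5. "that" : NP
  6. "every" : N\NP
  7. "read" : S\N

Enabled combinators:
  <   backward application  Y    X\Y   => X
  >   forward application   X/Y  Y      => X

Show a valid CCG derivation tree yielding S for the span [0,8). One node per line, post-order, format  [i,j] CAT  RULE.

[0,8] S   <
  [0,7] N   >
    [0,2] N/PP   >
      [0,1] "found" : (N/PP)/(N/S)
      [1,2] "gave" : N/S
    [2,7] PP   >
      [2,6] PP/(N\NP)   >
        [2,3] "here" : (PP/(N\NP))/S
        [3,6] S   <
          [3,4] "idea" : N\S
          [4,6] S\(N\S)   >
            [4,5] "plan" : (S\(N\S))/NP
            [5,6] "that" : NP
      [6,7] "every" : N\NP
  [7,8] "read" : S\N

[0,1] (N/PP)/(N/S)  lex  "found"
[1,2] N/S  lex  "gave"
[0,2] N/PP  >  k=1
[2,3] (PP/(N\NP))/S  lex  "here"
[3,4] N\S  lex  "idea"
[4,5] (S\(N\S))/NP  lex  "plan"
[5,6] NP  lex  "that"
[4,6] S\(N\S)  >  k=5
[3,6] S  <  k=4
[2,6] PP/(N\NP)  >  k=3
[6,7] N\NP  lex  "every"
[2,7] PP  >  k=6
[0,7] N  >  k=2
[7,8] S\N  lex  "read"
[0,8] S  <  k=7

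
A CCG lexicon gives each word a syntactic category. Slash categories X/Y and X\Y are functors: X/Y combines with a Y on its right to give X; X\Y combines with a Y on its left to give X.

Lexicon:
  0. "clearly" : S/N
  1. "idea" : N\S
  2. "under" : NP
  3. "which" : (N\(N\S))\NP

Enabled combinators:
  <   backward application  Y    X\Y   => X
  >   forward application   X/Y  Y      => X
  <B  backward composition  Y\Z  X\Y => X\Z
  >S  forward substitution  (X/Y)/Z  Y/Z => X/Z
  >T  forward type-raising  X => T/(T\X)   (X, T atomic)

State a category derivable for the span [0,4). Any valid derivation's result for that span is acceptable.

S

[0,4] S   >
  [0,1] "clearly" : S/N
  [1,4] N   <
    [1,2] "idea" : N\S
    [2,4] N\(N\S)   <
      [2,3] "under" : NP
      [3,4] "which" : (N\(N\S))\NP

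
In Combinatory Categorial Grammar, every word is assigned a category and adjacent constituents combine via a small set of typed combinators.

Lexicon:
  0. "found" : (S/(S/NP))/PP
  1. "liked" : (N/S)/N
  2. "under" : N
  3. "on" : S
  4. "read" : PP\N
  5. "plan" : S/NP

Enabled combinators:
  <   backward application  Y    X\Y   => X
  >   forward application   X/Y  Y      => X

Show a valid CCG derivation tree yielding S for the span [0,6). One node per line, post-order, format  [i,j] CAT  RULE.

[0,6] S   >
  [0,5] S/(S/NP)   >
    [0,1] "found" : (S/(S/NP))/PP
    [1,5] PP   <
      [1,4] N   >
        [1,3] N/S   >
          [1,2] "liked" : (N/S)/N
          [2,3] "under" : N
        [3,4] "on" : S
      [4,5] "read" : PP\N
  [5,6] "plan" : S/NP

[0,1] (S/(S/NP))/PP  lex  "found"
[1,2] (N/S)/N  lex  "liked"
[2,3] N  lex  "under"
[1,3] N/S  >  k=2
[3,4] S  lex  "on"
[1,4] N  >  k=3
[4,5] PP\N  lex  "read"
[1,5] PP  <  k=4
[0,5] S/(S/NP)  >  k=1
[5,6] S/NP  lex  "plan"
[0,6] S  >  k=5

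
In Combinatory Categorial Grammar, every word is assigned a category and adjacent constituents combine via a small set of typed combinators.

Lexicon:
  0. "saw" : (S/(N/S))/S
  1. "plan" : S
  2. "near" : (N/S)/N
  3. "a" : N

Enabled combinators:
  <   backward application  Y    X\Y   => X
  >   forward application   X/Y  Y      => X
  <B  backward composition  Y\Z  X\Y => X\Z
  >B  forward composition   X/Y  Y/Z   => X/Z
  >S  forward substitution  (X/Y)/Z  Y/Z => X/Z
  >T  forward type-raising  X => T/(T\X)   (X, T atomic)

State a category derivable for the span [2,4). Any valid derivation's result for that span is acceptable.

N/S

[0,4] S   >
  [0,2] S/(N/S)   >
    [0,1] "saw" : (S/(N/S))/S
    [1,2] "plan" : S
  [2,4] N/S   >
    [2,3] "near" : (N/S)/N
    [3,4] "a" : N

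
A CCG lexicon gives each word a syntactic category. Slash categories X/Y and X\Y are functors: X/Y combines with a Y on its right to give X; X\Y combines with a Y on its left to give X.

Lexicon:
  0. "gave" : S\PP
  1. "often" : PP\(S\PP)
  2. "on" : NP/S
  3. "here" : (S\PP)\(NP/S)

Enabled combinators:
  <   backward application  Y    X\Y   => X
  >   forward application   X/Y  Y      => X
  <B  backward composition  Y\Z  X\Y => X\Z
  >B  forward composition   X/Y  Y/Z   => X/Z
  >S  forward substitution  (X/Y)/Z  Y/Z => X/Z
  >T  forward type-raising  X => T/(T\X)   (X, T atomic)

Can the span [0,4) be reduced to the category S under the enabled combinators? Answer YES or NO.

YES

[0,4] S   <
  [0,2] PP   <
    [0,1] "gave" : S\PP
    [1,2] "often" : PP\(S\PP)
  [2,4] S\PP   <
    [2,3] "on" : NP/S
    [3,4] "here" : (S\PP)\(NP/S)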